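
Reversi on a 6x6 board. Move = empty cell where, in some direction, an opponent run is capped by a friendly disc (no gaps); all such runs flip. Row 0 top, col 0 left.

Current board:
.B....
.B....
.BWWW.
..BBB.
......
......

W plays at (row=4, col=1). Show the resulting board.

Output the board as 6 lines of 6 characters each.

Answer: .B....
.B....
.BWWW.
..WBB.
.W....
......

Derivation:
Place W at (4,1); scan 8 dirs for brackets.
Dir NW: first cell '.' (not opp) -> no flip
Dir N: first cell '.' (not opp) -> no flip
Dir NE: opp run (3,2) capped by W -> flip
Dir W: first cell '.' (not opp) -> no flip
Dir E: first cell '.' (not opp) -> no flip
Dir SW: first cell '.' (not opp) -> no flip
Dir S: first cell '.' (not opp) -> no flip
Dir SE: first cell '.' (not opp) -> no flip
All flips: (3,2)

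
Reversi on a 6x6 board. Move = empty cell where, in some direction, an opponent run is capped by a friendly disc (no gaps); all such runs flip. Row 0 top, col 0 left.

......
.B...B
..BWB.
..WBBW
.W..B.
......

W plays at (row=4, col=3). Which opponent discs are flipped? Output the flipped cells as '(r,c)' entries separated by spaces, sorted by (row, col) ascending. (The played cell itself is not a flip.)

Answer: (3,3)

Derivation:
Dir NW: first cell 'W' (not opp) -> no flip
Dir N: opp run (3,3) capped by W -> flip
Dir NE: opp run (3,4), next='.' -> no flip
Dir W: first cell '.' (not opp) -> no flip
Dir E: opp run (4,4), next='.' -> no flip
Dir SW: first cell '.' (not opp) -> no flip
Dir S: first cell '.' (not opp) -> no flip
Dir SE: first cell '.' (not opp) -> no flip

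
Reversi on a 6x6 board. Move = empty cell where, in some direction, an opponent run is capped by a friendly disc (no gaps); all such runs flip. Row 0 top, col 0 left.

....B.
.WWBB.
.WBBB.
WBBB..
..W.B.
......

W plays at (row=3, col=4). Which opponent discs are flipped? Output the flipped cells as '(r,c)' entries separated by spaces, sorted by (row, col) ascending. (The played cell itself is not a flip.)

Dir NW: opp run (2,3) capped by W -> flip
Dir N: opp run (2,4) (1,4) (0,4), next=edge -> no flip
Dir NE: first cell '.' (not opp) -> no flip
Dir W: opp run (3,3) (3,2) (3,1) capped by W -> flip
Dir E: first cell '.' (not opp) -> no flip
Dir SW: first cell '.' (not opp) -> no flip
Dir S: opp run (4,4), next='.' -> no flip
Dir SE: first cell '.' (not opp) -> no flip

Answer: (2,3) (3,1) (3,2) (3,3)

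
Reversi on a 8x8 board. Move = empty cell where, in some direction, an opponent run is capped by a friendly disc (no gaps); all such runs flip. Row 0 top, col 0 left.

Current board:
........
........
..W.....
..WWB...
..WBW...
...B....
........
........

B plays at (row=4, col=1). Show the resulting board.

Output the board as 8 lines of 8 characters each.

Place B at (4,1); scan 8 dirs for brackets.
Dir NW: first cell '.' (not opp) -> no flip
Dir N: first cell '.' (not opp) -> no flip
Dir NE: opp run (3,2), next='.' -> no flip
Dir W: first cell '.' (not opp) -> no flip
Dir E: opp run (4,2) capped by B -> flip
Dir SW: first cell '.' (not opp) -> no flip
Dir S: first cell '.' (not opp) -> no flip
Dir SE: first cell '.' (not opp) -> no flip
All flips: (4,2)

Answer: ........
........
..W.....
..WWB...
.BBBW...
...B....
........
........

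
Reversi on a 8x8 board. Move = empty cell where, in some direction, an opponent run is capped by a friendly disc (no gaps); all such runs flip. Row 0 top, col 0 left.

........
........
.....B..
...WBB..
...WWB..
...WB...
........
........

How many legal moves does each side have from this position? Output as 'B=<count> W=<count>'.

-- B to move --
(2,2): no bracket -> illegal
(2,3): no bracket -> illegal
(2,4): no bracket -> illegal
(3,2): flips 2 -> legal
(4,2): flips 2 -> legal
(5,2): flips 2 -> legal
(5,5): no bracket -> illegal
(6,2): flips 2 -> legal
(6,3): no bracket -> illegal
(6,4): no bracket -> illegal
B mobility = 4
-- W to move --
(1,4): no bracket -> illegal
(1,5): no bracket -> illegal
(1,6): flips 2 -> legal
(2,3): no bracket -> illegal
(2,4): flips 1 -> legal
(2,6): flips 1 -> legal
(3,6): flips 2 -> legal
(4,6): flips 1 -> legal
(5,5): flips 1 -> legal
(5,6): no bracket -> illegal
(6,3): no bracket -> illegal
(6,4): flips 1 -> legal
(6,5): flips 1 -> legal
W mobility = 8

Answer: B=4 W=8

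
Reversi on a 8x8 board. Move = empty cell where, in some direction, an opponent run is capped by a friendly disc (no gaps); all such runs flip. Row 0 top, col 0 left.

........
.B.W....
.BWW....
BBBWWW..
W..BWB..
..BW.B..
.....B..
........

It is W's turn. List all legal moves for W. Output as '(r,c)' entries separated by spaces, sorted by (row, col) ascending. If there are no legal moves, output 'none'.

Answer: (0,0) (2,0) (4,1) (4,2) (4,6) (5,1) (5,6) (6,1) (6,6) (7,5)

Derivation:
(0,0): flips 1 -> legal
(0,1): no bracket -> illegal
(0,2): no bracket -> illegal
(1,0): no bracket -> illegal
(1,2): no bracket -> illegal
(2,0): flips 2 -> legal
(3,6): no bracket -> illegal
(4,1): flips 1 -> legal
(4,2): flips 2 -> legal
(4,6): flips 1 -> legal
(5,1): flips 1 -> legal
(5,4): no bracket -> illegal
(5,6): flips 1 -> legal
(6,1): flips 2 -> legal
(6,2): no bracket -> illegal
(6,3): no bracket -> illegal
(6,4): no bracket -> illegal
(6,6): flips 1 -> legal
(7,4): no bracket -> illegal
(7,5): flips 3 -> legal
(7,6): no bracket -> illegal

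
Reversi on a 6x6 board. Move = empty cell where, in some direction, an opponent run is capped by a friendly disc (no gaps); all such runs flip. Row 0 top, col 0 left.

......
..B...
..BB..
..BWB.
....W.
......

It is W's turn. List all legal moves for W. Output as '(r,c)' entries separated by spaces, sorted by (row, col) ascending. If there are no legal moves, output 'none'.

Answer: (1,1) (1,3) (2,4) (3,1) (3,5)

Derivation:
(0,1): no bracket -> illegal
(0,2): no bracket -> illegal
(0,3): no bracket -> illegal
(1,1): flips 1 -> legal
(1,3): flips 1 -> legal
(1,4): no bracket -> illegal
(2,1): no bracket -> illegal
(2,4): flips 1 -> legal
(2,5): no bracket -> illegal
(3,1): flips 1 -> legal
(3,5): flips 1 -> legal
(4,1): no bracket -> illegal
(4,2): no bracket -> illegal
(4,3): no bracket -> illegal
(4,5): no bracket -> illegal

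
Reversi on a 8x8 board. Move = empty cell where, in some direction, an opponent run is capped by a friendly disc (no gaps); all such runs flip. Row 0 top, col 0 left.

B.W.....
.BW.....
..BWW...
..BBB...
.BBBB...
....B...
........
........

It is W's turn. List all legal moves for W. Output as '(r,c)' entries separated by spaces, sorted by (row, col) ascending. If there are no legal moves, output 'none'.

(0,1): no bracket -> illegal
(1,0): flips 1 -> legal
(1,3): no bracket -> illegal
(2,0): flips 1 -> legal
(2,1): flips 1 -> legal
(2,5): no bracket -> illegal
(3,0): no bracket -> illegal
(3,1): no bracket -> illegal
(3,5): no bracket -> illegal
(4,0): no bracket -> illegal
(4,5): flips 1 -> legal
(5,0): flips 2 -> legal
(5,1): flips 2 -> legal
(5,2): flips 3 -> legal
(5,3): flips 2 -> legal
(5,5): no bracket -> illegal
(6,3): no bracket -> illegal
(6,4): flips 3 -> legal
(6,5): no bracket -> illegal

Answer: (1,0) (2,0) (2,1) (4,5) (5,0) (5,1) (5,2) (5,3) (6,4)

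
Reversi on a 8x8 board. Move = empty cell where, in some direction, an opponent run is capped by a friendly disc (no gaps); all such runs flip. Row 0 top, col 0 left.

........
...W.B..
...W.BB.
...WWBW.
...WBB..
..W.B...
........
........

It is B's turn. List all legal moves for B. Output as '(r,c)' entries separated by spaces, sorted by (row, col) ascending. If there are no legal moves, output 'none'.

(0,2): no bracket -> illegal
(0,3): no bracket -> illegal
(0,4): no bracket -> illegal
(1,2): flips 2 -> legal
(1,4): no bracket -> illegal
(2,2): flips 1 -> legal
(2,4): flips 1 -> legal
(2,7): flips 1 -> legal
(3,2): flips 3 -> legal
(3,7): flips 1 -> legal
(4,1): no bracket -> illegal
(4,2): flips 1 -> legal
(4,6): flips 1 -> legal
(4,7): flips 1 -> legal
(5,1): no bracket -> illegal
(5,3): no bracket -> illegal
(6,1): flips 3 -> legal
(6,2): no bracket -> illegal
(6,3): no bracket -> illegal

Answer: (1,2) (2,2) (2,4) (2,7) (3,2) (3,7) (4,2) (4,6) (4,7) (6,1)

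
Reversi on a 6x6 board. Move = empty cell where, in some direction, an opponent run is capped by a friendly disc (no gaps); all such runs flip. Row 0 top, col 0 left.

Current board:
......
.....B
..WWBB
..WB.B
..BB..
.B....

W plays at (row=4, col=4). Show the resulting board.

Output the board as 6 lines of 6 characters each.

Answer: ......
.....B
..WWBB
..WW.B
..BBW.
.B....

Derivation:
Place W at (4,4); scan 8 dirs for brackets.
Dir NW: opp run (3,3) capped by W -> flip
Dir N: first cell '.' (not opp) -> no flip
Dir NE: opp run (3,5), next=edge -> no flip
Dir W: opp run (4,3) (4,2), next='.' -> no flip
Dir E: first cell '.' (not opp) -> no flip
Dir SW: first cell '.' (not opp) -> no flip
Dir S: first cell '.' (not opp) -> no flip
Dir SE: first cell '.' (not opp) -> no flip
All flips: (3,3)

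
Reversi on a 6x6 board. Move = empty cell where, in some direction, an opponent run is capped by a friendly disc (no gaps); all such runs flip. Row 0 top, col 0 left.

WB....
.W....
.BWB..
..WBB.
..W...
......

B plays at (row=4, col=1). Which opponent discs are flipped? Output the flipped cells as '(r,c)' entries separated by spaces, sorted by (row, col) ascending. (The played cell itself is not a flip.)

Dir NW: first cell '.' (not opp) -> no flip
Dir N: first cell '.' (not opp) -> no flip
Dir NE: opp run (3,2) capped by B -> flip
Dir W: first cell '.' (not opp) -> no flip
Dir E: opp run (4,2), next='.' -> no flip
Dir SW: first cell '.' (not opp) -> no flip
Dir S: first cell '.' (not opp) -> no flip
Dir SE: first cell '.' (not opp) -> no flip

Answer: (3,2)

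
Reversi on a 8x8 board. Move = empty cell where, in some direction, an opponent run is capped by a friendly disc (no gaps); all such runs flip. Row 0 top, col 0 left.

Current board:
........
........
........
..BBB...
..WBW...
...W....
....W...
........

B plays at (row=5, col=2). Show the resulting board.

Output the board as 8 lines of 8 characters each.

Answer: ........
........
........
..BBB...
..BBW...
..BW....
....W...
........

Derivation:
Place B at (5,2); scan 8 dirs for brackets.
Dir NW: first cell '.' (not opp) -> no flip
Dir N: opp run (4,2) capped by B -> flip
Dir NE: first cell 'B' (not opp) -> no flip
Dir W: first cell '.' (not opp) -> no flip
Dir E: opp run (5,3), next='.' -> no flip
Dir SW: first cell '.' (not opp) -> no flip
Dir S: first cell '.' (not opp) -> no flip
Dir SE: first cell '.' (not opp) -> no flip
All flips: (4,2)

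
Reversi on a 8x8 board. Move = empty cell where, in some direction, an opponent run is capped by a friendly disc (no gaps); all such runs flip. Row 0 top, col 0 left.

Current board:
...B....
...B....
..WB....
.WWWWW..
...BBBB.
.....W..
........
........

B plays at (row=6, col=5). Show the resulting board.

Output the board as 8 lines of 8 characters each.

Place B at (6,5); scan 8 dirs for brackets.
Dir NW: first cell '.' (not opp) -> no flip
Dir N: opp run (5,5) capped by B -> flip
Dir NE: first cell '.' (not opp) -> no flip
Dir W: first cell '.' (not opp) -> no flip
Dir E: first cell '.' (not opp) -> no flip
Dir SW: first cell '.' (not opp) -> no flip
Dir S: first cell '.' (not opp) -> no flip
Dir SE: first cell '.' (not opp) -> no flip
All flips: (5,5)

Answer: ...B....
...B....
..WB....
.WWWWW..
...BBBB.
.....B..
.....B..
........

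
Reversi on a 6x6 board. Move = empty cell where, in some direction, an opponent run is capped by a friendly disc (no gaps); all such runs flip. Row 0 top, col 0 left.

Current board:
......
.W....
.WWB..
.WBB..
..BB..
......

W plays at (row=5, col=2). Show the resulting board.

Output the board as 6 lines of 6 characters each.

Place W at (5,2); scan 8 dirs for brackets.
Dir NW: first cell '.' (not opp) -> no flip
Dir N: opp run (4,2) (3,2) capped by W -> flip
Dir NE: opp run (4,3), next='.' -> no flip
Dir W: first cell '.' (not opp) -> no flip
Dir E: first cell '.' (not opp) -> no flip
Dir SW: edge -> no flip
Dir S: edge -> no flip
Dir SE: edge -> no flip
All flips: (3,2) (4,2)

Answer: ......
.W....
.WWB..
.WWB..
..WB..
..W...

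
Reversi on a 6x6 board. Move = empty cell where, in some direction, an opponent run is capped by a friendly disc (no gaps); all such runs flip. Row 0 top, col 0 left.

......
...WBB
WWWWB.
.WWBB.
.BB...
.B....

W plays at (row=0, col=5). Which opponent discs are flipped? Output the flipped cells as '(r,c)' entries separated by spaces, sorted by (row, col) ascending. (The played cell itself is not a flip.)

Answer: (1,4)

Derivation:
Dir NW: edge -> no flip
Dir N: edge -> no flip
Dir NE: edge -> no flip
Dir W: first cell '.' (not opp) -> no flip
Dir E: edge -> no flip
Dir SW: opp run (1,4) capped by W -> flip
Dir S: opp run (1,5), next='.' -> no flip
Dir SE: edge -> no flip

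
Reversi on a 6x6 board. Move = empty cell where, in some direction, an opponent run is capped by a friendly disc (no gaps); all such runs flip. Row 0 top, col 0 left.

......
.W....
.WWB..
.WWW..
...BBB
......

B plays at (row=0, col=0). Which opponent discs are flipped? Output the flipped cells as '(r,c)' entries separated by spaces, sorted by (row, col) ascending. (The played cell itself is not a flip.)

Answer: (1,1) (2,2) (3,3)

Derivation:
Dir NW: edge -> no flip
Dir N: edge -> no flip
Dir NE: edge -> no flip
Dir W: edge -> no flip
Dir E: first cell '.' (not opp) -> no flip
Dir SW: edge -> no flip
Dir S: first cell '.' (not opp) -> no flip
Dir SE: opp run (1,1) (2,2) (3,3) capped by B -> flip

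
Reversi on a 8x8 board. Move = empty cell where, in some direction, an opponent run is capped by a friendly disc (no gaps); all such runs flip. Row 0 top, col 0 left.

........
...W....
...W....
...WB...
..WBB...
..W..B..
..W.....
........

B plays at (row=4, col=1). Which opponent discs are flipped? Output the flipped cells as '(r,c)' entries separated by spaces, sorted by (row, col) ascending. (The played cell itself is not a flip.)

Dir NW: first cell '.' (not opp) -> no flip
Dir N: first cell '.' (not opp) -> no flip
Dir NE: first cell '.' (not opp) -> no flip
Dir W: first cell '.' (not opp) -> no flip
Dir E: opp run (4,2) capped by B -> flip
Dir SW: first cell '.' (not opp) -> no flip
Dir S: first cell '.' (not opp) -> no flip
Dir SE: opp run (5,2), next='.' -> no flip

Answer: (4,2)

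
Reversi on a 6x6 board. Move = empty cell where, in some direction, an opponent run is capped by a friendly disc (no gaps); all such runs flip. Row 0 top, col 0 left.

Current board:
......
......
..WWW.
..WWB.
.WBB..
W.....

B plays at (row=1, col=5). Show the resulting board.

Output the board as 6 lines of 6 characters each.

Answer: ......
.....B
..WWB.
..WBB.
.WBB..
W.....

Derivation:
Place B at (1,5); scan 8 dirs for brackets.
Dir NW: first cell '.' (not opp) -> no flip
Dir N: first cell '.' (not opp) -> no flip
Dir NE: edge -> no flip
Dir W: first cell '.' (not opp) -> no flip
Dir E: edge -> no flip
Dir SW: opp run (2,4) (3,3) capped by B -> flip
Dir S: first cell '.' (not opp) -> no flip
Dir SE: edge -> no flip
All flips: (2,4) (3,3)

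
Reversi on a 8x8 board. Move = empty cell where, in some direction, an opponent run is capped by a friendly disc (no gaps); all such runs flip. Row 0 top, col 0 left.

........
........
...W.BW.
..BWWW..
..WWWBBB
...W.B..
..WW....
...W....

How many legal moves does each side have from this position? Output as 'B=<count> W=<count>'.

-- B to move --
(1,2): flips 2 -> legal
(1,3): no bracket -> illegal
(1,4): flips 1 -> legal
(1,5): no bracket -> illegal
(1,6): no bracket -> illegal
(1,7): no bracket -> illegal
(2,2): flips 2 -> legal
(2,4): flips 1 -> legal
(2,7): flips 1 -> legal
(3,1): no bracket -> illegal
(3,6): flips 3 -> legal
(3,7): no bracket -> illegal
(4,1): flips 3 -> legal
(5,1): no bracket -> illegal
(5,2): flips 3 -> legal
(5,4): flips 1 -> legal
(6,1): no bracket -> illegal
(6,4): no bracket -> illegal
(7,1): no bracket -> illegal
(7,2): no bracket -> illegal
(7,4): no bracket -> illegal
B mobility = 9
-- W to move --
(1,4): no bracket -> illegal
(1,5): flips 1 -> legal
(1,6): flips 1 -> legal
(2,1): flips 1 -> legal
(2,2): flips 1 -> legal
(2,4): flips 1 -> legal
(3,1): flips 1 -> legal
(3,6): no bracket -> illegal
(3,7): no bracket -> illegal
(4,1): flips 1 -> legal
(5,4): no bracket -> illegal
(5,6): flips 1 -> legal
(5,7): flips 1 -> legal
(6,4): no bracket -> illegal
(6,5): flips 2 -> legal
(6,6): flips 1 -> legal
W mobility = 11

Answer: B=9 W=11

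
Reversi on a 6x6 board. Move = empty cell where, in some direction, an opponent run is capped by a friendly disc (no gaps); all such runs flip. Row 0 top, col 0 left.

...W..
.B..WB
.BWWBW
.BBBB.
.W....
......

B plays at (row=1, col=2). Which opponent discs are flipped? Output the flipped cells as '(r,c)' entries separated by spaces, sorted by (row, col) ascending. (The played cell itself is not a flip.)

Dir NW: first cell '.' (not opp) -> no flip
Dir N: first cell '.' (not opp) -> no flip
Dir NE: opp run (0,3), next=edge -> no flip
Dir W: first cell 'B' (not opp) -> no flip
Dir E: first cell '.' (not opp) -> no flip
Dir SW: first cell 'B' (not opp) -> no flip
Dir S: opp run (2,2) capped by B -> flip
Dir SE: opp run (2,3) capped by B -> flip

Answer: (2,2) (2,3)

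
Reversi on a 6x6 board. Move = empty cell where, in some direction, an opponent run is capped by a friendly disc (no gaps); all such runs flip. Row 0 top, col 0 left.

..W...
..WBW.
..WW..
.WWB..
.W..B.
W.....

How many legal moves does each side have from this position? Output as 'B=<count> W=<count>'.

Answer: B=4 W=6

Derivation:
-- B to move --
(0,1): no bracket -> illegal
(0,3): no bracket -> illegal
(0,4): no bracket -> illegal
(0,5): no bracket -> illegal
(1,1): flips 2 -> legal
(1,5): flips 1 -> legal
(2,0): no bracket -> illegal
(2,1): no bracket -> illegal
(2,4): no bracket -> illegal
(2,5): no bracket -> illegal
(3,0): flips 2 -> legal
(3,4): no bracket -> illegal
(4,0): flips 2 -> legal
(4,2): no bracket -> illegal
(4,3): no bracket -> illegal
(5,1): no bracket -> illegal
(5,2): no bracket -> illegal
B mobility = 4
-- W to move --
(0,3): flips 1 -> legal
(0,4): flips 1 -> legal
(2,4): flips 1 -> legal
(3,4): flips 1 -> legal
(3,5): no bracket -> illegal
(4,2): no bracket -> illegal
(4,3): flips 1 -> legal
(4,5): no bracket -> illegal
(5,3): no bracket -> illegal
(5,4): no bracket -> illegal
(5,5): flips 2 -> legal
W mobility = 6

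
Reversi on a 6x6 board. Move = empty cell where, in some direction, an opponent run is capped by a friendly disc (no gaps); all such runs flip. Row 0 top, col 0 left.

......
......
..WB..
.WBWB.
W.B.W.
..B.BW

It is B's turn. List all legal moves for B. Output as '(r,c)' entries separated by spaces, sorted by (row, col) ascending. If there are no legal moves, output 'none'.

Answer: (1,2) (2,0) (2,1) (2,4) (3,0) (4,3)

Derivation:
(1,1): no bracket -> illegal
(1,2): flips 1 -> legal
(1,3): no bracket -> illegal
(2,0): flips 1 -> legal
(2,1): flips 1 -> legal
(2,4): flips 1 -> legal
(3,0): flips 1 -> legal
(3,5): no bracket -> illegal
(4,1): no bracket -> illegal
(4,3): flips 1 -> legal
(4,5): no bracket -> illegal
(5,0): no bracket -> illegal
(5,1): no bracket -> illegal
(5,3): no bracket -> illegal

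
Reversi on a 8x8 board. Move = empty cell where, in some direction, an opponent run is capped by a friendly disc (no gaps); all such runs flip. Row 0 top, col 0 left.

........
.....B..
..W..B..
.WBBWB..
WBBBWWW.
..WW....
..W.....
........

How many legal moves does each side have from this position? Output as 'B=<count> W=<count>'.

-- B to move --
(1,1): flips 1 -> legal
(1,2): flips 1 -> legal
(1,3): no bracket -> illegal
(2,0): flips 1 -> legal
(2,1): flips 1 -> legal
(2,3): no bracket -> illegal
(2,4): no bracket -> illegal
(3,0): flips 1 -> legal
(3,6): no bracket -> illegal
(3,7): no bracket -> illegal
(4,7): flips 3 -> legal
(5,0): no bracket -> illegal
(5,1): no bracket -> illegal
(5,4): no bracket -> illegal
(5,5): flips 2 -> legal
(5,6): no bracket -> illegal
(5,7): flips 1 -> legal
(6,1): flips 1 -> legal
(6,3): flips 2 -> legal
(6,4): flips 1 -> legal
(7,1): flips 3 -> legal
(7,2): flips 2 -> legal
(7,3): no bracket -> illegal
B mobility = 13
-- W to move --
(0,4): no bracket -> illegal
(0,5): flips 3 -> legal
(0,6): no bracket -> illegal
(1,4): no bracket -> illegal
(1,6): flips 1 -> legal
(2,1): no bracket -> illegal
(2,3): flips 2 -> legal
(2,4): flips 1 -> legal
(2,6): flips 1 -> legal
(3,0): flips 1 -> legal
(3,6): flips 1 -> legal
(5,0): no bracket -> illegal
(5,1): flips 1 -> legal
(5,4): no bracket -> illegal
W mobility = 8

Answer: B=13 W=8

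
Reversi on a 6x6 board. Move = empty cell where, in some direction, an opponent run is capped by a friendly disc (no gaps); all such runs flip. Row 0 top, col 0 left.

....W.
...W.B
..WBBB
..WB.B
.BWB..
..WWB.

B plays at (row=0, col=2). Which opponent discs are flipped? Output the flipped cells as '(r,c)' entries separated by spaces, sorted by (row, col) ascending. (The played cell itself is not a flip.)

Answer: (1,3)

Derivation:
Dir NW: edge -> no flip
Dir N: edge -> no flip
Dir NE: edge -> no flip
Dir W: first cell '.' (not opp) -> no flip
Dir E: first cell '.' (not opp) -> no flip
Dir SW: first cell '.' (not opp) -> no flip
Dir S: first cell '.' (not opp) -> no flip
Dir SE: opp run (1,3) capped by B -> flip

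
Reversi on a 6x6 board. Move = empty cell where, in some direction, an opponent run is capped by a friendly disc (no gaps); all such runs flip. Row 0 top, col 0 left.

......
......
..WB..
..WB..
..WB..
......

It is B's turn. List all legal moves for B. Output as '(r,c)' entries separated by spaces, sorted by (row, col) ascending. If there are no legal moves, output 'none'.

Answer: (1,1) (2,1) (3,1) (4,1) (5,1)

Derivation:
(1,1): flips 1 -> legal
(1,2): no bracket -> illegal
(1,3): no bracket -> illegal
(2,1): flips 2 -> legal
(3,1): flips 1 -> legal
(4,1): flips 2 -> legal
(5,1): flips 1 -> legal
(5,2): no bracket -> illegal
(5,3): no bracket -> illegal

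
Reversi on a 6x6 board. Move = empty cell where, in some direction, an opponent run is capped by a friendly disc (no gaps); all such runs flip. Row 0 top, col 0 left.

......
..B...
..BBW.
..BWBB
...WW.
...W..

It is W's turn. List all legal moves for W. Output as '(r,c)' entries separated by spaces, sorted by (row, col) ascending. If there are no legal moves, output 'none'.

Answer: (1,1) (1,3) (2,1) (2,5) (3,1)

Derivation:
(0,1): no bracket -> illegal
(0,2): no bracket -> illegal
(0,3): no bracket -> illegal
(1,1): flips 1 -> legal
(1,3): flips 1 -> legal
(1,4): no bracket -> illegal
(2,1): flips 3 -> legal
(2,5): flips 1 -> legal
(3,1): flips 1 -> legal
(4,1): no bracket -> illegal
(4,2): no bracket -> illegal
(4,5): no bracket -> illegal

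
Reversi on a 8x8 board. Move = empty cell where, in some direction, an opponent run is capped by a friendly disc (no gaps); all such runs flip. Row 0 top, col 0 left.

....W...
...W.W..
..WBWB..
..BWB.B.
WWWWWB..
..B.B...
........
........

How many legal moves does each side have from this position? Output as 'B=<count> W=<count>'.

-- B to move --
(0,2): no bracket -> illegal
(0,3): flips 1 -> legal
(0,5): flips 1 -> legal
(0,6): no bracket -> illegal
(1,1): no bracket -> illegal
(1,2): flips 1 -> legal
(1,4): flips 1 -> legal
(1,6): no bracket -> illegal
(2,1): flips 1 -> legal
(2,6): no bracket -> illegal
(3,0): flips 1 -> legal
(3,1): no bracket -> illegal
(3,5): no bracket -> illegal
(5,0): flips 1 -> legal
(5,1): no bracket -> illegal
(5,3): flips 2 -> legal
(5,5): no bracket -> illegal
B mobility = 8
-- W to move --
(1,2): no bracket -> illegal
(1,4): flips 2 -> legal
(1,6): flips 2 -> legal
(2,1): flips 1 -> legal
(2,6): flips 1 -> legal
(2,7): no bracket -> illegal
(3,1): flips 1 -> legal
(3,5): flips 2 -> legal
(3,7): no bracket -> illegal
(4,6): flips 1 -> legal
(4,7): no bracket -> illegal
(5,1): no bracket -> illegal
(5,3): no bracket -> illegal
(5,5): no bracket -> illegal
(5,6): no bracket -> illegal
(6,1): flips 1 -> legal
(6,2): flips 1 -> legal
(6,3): flips 1 -> legal
(6,4): flips 1 -> legal
(6,5): flips 1 -> legal
W mobility = 12

Answer: B=8 W=12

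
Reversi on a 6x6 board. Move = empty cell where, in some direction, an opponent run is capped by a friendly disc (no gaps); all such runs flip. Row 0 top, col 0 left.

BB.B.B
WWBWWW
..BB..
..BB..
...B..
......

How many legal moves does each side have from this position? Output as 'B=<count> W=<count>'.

-- B to move --
(0,2): no bracket -> illegal
(0,4): flips 1 -> legal
(2,0): flips 1 -> legal
(2,1): flips 1 -> legal
(2,4): no bracket -> illegal
(2,5): flips 2 -> legal
B mobility = 4
-- W to move --
(0,2): no bracket -> illegal
(0,4): no bracket -> illegal
(2,1): no bracket -> illegal
(2,4): no bracket -> illegal
(3,1): flips 1 -> legal
(3,4): no bracket -> illegal
(4,1): flips 2 -> legal
(4,2): no bracket -> illegal
(4,4): flips 2 -> legal
(5,2): no bracket -> illegal
(5,3): flips 3 -> legal
(5,4): no bracket -> illegal
W mobility = 4

Answer: B=4 W=4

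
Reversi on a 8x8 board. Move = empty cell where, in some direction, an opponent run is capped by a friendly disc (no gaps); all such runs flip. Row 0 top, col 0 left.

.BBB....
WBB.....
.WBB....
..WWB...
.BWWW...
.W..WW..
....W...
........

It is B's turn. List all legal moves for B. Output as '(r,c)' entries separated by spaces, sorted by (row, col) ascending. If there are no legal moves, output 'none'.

Answer: (2,0) (3,0) (3,1) (4,5) (5,2) (5,3) (6,1) (6,6) (7,4)

Derivation:
(0,0): no bracket -> illegal
(2,0): flips 1 -> legal
(2,4): no bracket -> illegal
(3,0): flips 1 -> legal
(3,1): flips 3 -> legal
(3,5): no bracket -> illegal
(4,0): no bracket -> illegal
(4,5): flips 3 -> legal
(4,6): no bracket -> illegal
(5,0): no bracket -> illegal
(5,2): flips 3 -> legal
(5,3): flips 2 -> legal
(5,6): no bracket -> illegal
(6,0): no bracket -> illegal
(6,1): flips 1 -> legal
(6,2): no bracket -> illegal
(6,3): no bracket -> illegal
(6,5): no bracket -> illegal
(6,6): flips 3 -> legal
(7,3): no bracket -> illegal
(7,4): flips 3 -> legal
(7,5): no bracket -> illegal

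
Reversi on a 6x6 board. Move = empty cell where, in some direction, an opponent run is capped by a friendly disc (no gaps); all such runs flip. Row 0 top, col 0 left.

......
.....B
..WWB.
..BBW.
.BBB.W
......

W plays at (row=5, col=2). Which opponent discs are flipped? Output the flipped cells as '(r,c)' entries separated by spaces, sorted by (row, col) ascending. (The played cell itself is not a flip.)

Dir NW: opp run (4,1), next='.' -> no flip
Dir N: opp run (4,2) (3,2) capped by W -> flip
Dir NE: opp run (4,3) capped by W -> flip
Dir W: first cell '.' (not opp) -> no flip
Dir E: first cell '.' (not opp) -> no flip
Dir SW: edge -> no flip
Dir S: edge -> no flip
Dir SE: edge -> no flip

Answer: (3,2) (4,2) (4,3)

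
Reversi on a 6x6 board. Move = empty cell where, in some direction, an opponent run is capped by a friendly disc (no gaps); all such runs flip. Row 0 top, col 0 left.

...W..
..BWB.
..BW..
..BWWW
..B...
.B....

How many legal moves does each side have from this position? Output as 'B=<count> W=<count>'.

-- B to move --
(0,2): no bracket -> illegal
(0,4): flips 1 -> legal
(2,4): flips 2 -> legal
(2,5): no bracket -> illegal
(4,3): no bracket -> illegal
(4,4): flips 1 -> legal
(4,5): flips 2 -> legal
B mobility = 4
-- W to move --
(0,1): flips 1 -> legal
(0,2): no bracket -> illegal
(0,4): no bracket -> illegal
(0,5): flips 1 -> legal
(1,1): flips 2 -> legal
(1,5): flips 1 -> legal
(2,1): flips 2 -> legal
(2,4): no bracket -> illegal
(2,5): flips 1 -> legal
(3,1): flips 2 -> legal
(4,0): no bracket -> illegal
(4,1): flips 1 -> legal
(4,3): no bracket -> illegal
(5,0): no bracket -> illegal
(5,2): no bracket -> illegal
(5,3): no bracket -> illegal
W mobility = 8

Answer: B=4 W=8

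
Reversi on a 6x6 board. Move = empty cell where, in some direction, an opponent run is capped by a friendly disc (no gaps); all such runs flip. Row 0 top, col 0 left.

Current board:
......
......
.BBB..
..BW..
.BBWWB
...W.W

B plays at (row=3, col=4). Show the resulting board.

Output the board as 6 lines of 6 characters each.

Place B at (3,4); scan 8 dirs for brackets.
Dir NW: first cell 'B' (not opp) -> no flip
Dir N: first cell '.' (not opp) -> no flip
Dir NE: first cell '.' (not opp) -> no flip
Dir W: opp run (3,3) capped by B -> flip
Dir E: first cell '.' (not opp) -> no flip
Dir SW: opp run (4,3), next='.' -> no flip
Dir S: opp run (4,4), next='.' -> no flip
Dir SE: first cell 'B' (not opp) -> no flip
All flips: (3,3)

Answer: ......
......
.BBB..
..BBB.
.BBWWB
...W.W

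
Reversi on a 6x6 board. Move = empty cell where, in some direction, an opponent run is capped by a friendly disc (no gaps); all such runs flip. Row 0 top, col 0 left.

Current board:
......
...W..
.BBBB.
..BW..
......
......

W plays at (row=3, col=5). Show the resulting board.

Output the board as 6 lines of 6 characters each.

Answer: ......
...W..
.BBBW.
..BW.W
......
......

Derivation:
Place W at (3,5); scan 8 dirs for brackets.
Dir NW: opp run (2,4) capped by W -> flip
Dir N: first cell '.' (not opp) -> no flip
Dir NE: edge -> no flip
Dir W: first cell '.' (not opp) -> no flip
Dir E: edge -> no flip
Dir SW: first cell '.' (not opp) -> no flip
Dir S: first cell '.' (not opp) -> no flip
Dir SE: edge -> no flip
All flips: (2,4)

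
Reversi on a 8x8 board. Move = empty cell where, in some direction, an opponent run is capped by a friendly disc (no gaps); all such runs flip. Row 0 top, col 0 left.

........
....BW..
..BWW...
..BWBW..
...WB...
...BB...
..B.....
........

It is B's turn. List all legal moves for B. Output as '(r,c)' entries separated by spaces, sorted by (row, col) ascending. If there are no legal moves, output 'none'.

Answer: (1,2) (1,3) (1,6) (2,5) (2,6) (3,6) (4,2) (5,2)

Derivation:
(0,4): no bracket -> illegal
(0,5): no bracket -> illegal
(0,6): no bracket -> illegal
(1,2): flips 1 -> legal
(1,3): flips 3 -> legal
(1,6): flips 1 -> legal
(2,5): flips 2 -> legal
(2,6): flips 1 -> legal
(3,6): flips 1 -> legal
(4,2): flips 1 -> legal
(4,5): no bracket -> illegal
(4,6): no bracket -> illegal
(5,2): flips 1 -> legal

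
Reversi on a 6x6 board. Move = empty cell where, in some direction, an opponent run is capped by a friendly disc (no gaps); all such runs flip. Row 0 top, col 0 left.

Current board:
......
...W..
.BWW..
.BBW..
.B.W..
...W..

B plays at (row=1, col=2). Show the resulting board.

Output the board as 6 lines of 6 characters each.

Place B at (1,2); scan 8 dirs for brackets.
Dir NW: first cell '.' (not opp) -> no flip
Dir N: first cell '.' (not opp) -> no flip
Dir NE: first cell '.' (not opp) -> no flip
Dir W: first cell '.' (not opp) -> no flip
Dir E: opp run (1,3), next='.' -> no flip
Dir SW: first cell 'B' (not opp) -> no flip
Dir S: opp run (2,2) capped by B -> flip
Dir SE: opp run (2,3), next='.' -> no flip
All flips: (2,2)

Answer: ......
..BW..
.BBW..
.BBW..
.B.W..
...W..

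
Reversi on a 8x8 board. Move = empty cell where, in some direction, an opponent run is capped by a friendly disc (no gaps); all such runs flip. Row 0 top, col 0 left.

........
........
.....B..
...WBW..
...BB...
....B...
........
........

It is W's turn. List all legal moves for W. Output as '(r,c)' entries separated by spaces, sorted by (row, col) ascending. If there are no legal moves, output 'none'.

(1,4): no bracket -> illegal
(1,5): flips 1 -> legal
(1,6): no bracket -> illegal
(2,3): no bracket -> illegal
(2,4): no bracket -> illegal
(2,6): no bracket -> illegal
(3,2): no bracket -> illegal
(3,6): no bracket -> illegal
(4,2): no bracket -> illegal
(4,5): no bracket -> illegal
(5,2): no bracket -> illegal
(5,3): flips 2 -> legal
(5,5): flips 1 -> legal
(6,3): no bracket -> illegal
(6,4): no bracket -> illegal
(6,5): no bracket -> illegal

Answer: (1,5) (5,3) (5,5)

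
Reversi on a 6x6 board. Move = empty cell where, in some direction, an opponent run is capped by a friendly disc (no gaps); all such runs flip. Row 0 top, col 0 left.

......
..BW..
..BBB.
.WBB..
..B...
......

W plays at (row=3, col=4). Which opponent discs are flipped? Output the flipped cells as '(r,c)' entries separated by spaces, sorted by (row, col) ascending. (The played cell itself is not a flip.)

Dir NW: opp run (2,3) (1,2), next='.' -> no flip
Dir N: opp run (2,4), next='.' -> no flip
Dir NE: first cell '.' (not opp) -> no flip
Dir W: opp run (3,3) (3,2) capped by W -> flip
Dir E: first cell '.' (not opp) -> no flip
Dir SW: first cell '.' (not opp) -> no flip
Dir S: first cell '.' (not opp) -> no flip
Dir SE: first cell '.' (not opp) -> no flip

Answer: (3,2) (3,3)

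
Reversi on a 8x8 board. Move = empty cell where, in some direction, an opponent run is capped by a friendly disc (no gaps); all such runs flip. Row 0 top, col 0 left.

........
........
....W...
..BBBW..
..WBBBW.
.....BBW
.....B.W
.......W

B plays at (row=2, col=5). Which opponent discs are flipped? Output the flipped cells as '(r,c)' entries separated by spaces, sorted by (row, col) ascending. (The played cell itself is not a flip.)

Dir NW: first cell '.' (not opp) -> no flip
Dir N: first cell '.' (not opp) -> no flip
Dir NE: first cell '.' (not opp) -> no flip
Dir W: opp run (2,4), next='.' -> no flip
Dir E: first cell '.' (not opp) -> no flip
Dir SW: first cell 'B' (not opp) -> no flip
Dir S: opp run (3,5) capped by B -> flip
Dir SE: first cell '.' (not opp) -> no flip

Answer: (3,5)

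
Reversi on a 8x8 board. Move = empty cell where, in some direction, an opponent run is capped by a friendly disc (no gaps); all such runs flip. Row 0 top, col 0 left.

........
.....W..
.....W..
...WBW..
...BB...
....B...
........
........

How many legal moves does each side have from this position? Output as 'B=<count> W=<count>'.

-- B to move --
(0,4): no bracket -> illegal
(0,5): no bracket -> illegal
(0,6): no bracket -> illegal
(1,4): no bracket -> illegal
(1,6): flips 1 -> legal
(2,2): flips 1 -> legal
(2,3): flips 1 -> legal
(2,4): no bracket -> illegal
(2,6): flips 1 -> legal
(3,2): flips 1 -> legal
(3,6): flips 1 -> legal
(4,2): no bracket -> illegal
(4,5): no bracket -> illegal
(4,6): no bracket -> illegal
B mobility = 6
-- W to move --
(2,3): no bracket -> illegal
(2,4): no bracket -> illegal
(3,2): no bracket -> illegal
(4,2): no bracket -> illegal
(4,5): no bracket -> illegal
(5,2): flips 2 -> legal
(5,3): flips 2 -> legal
(5,5): flips 1 -> legal
(6,3): no bracket -> illegal
(6,4): no bracket -> illegal
(6,5): no bracket -> illegal
W mobility = 3

Answer: B=6 W=3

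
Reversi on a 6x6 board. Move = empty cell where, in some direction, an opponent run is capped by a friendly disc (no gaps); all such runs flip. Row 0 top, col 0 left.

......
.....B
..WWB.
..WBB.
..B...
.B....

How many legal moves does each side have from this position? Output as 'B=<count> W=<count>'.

Answer: B=5 W=6

Derivation:
-- B to move --
(1,1): flips 1 -> legal
(1,2): flips 3 -> legal
(1,3): flips 1 -> legal
(1,4): no bracket -> illegal
(2,1): flips 2 -> legal
(3,1): flips 1 -> legal
(4,1): no bracket -> illegal
(4,3): no bracket -> illegal
B mobility = 5
-- W to move --
(0,4): no bracket -> illegal
(0,5): no bracket -> illegal
(1,3): no bracket -> illegal
(1,4): no bracket -> illegal
(2,5): flips 1 -> legal
(3,1): no bracket -> illegal
(3,5): flips 2 -> legal
(4,0): no bracket -> illegal
(4,1): no bracket -> illegal
(4,3): flips 1 -> legal
(4,4): flips 1 -> legal
(4,5): flips 1 -> legal
(5,0): no bracket -> illegal
(5,2): flips 1 -> legal
(5,3): no bracket -> illegal
W mobility = 6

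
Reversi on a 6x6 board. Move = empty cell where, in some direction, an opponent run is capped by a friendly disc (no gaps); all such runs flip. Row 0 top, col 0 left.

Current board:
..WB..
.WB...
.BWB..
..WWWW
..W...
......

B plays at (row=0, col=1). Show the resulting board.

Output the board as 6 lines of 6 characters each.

Answer: .BBB..
.BB...
.BWB..
..WWWW
..W...
......

Derivation:
Place B at (0,1); scan 8 dirs for brackets.
Dir NW: edge -> no flip
Dir N: edge -> no flip
Dir NE: edge -> no flip
Dir W: first cell '.' (not opp) -> no flip
Dir E: opp run (0,2) capped by B -> flip
Dir SW: first cell '.' (not opp) -> no flip
Dir S: opp run (1,1) capped by B -> flip
Dir SE: first cell 'B' (not opp) -> no flip
All flips: (0,2) (1,1)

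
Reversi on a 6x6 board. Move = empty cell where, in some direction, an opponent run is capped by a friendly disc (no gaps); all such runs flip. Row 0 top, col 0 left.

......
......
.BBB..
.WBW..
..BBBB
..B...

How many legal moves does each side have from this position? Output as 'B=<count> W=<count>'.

Answer: B=6 W=5

Derivation:
-- B to move --
(2,0): flips 1 -> legal
(2,4): flips 1 -> legal
(3,0): flips 1 -> legal
(3,4): flips 1 -> legal
(4,0): flips 1 -> legal
(4,1): flips 1 -> legal
B mobility = 6
-- W to move --
(1,0): no bracket -> illegal
(1,1): flips 2 -> legal
(1,2): no bracket -> illegal
(1,3): flips 2 -> legal
(1,4): no bracket -> illegal
(2,0): no bracket -> illegal
(2,4): no bracket -> illegal
(3,0): no bracket -> illegal
(3,4): no bracket -> illegal
(3,5): no bracket -> illegal
(4,1): no bracket -> illegal
(5,1): flips 1 -> legal
(5,3): flips 2 -> legal
(5,4): no bracket -> illegal
(5,5): flips 1 -> legal
W mobility = 5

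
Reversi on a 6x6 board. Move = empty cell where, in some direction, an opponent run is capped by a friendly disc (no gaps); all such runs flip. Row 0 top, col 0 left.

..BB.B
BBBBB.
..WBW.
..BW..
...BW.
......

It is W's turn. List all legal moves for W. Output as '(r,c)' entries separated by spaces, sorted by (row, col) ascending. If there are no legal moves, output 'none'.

(0,0): flips 1 -> legal
(0,1): no bracket -> illegal
(0,4): flips 2 -> legal
(1,5): no bracket -> illegal
(2,0): no bracket -> illegal
(2,1): no bracket -> illegal
(2,5): no bracket -> illegal
(3,1): flips 1 -> legal
(3,4): no bracket -> illegal
(4,1): no bracket -> illegal
(4,2): flips 2 -> legal
(5,2): no bracket -> illegal
(5,3): flips 1 -> legal
(5,4): no bracket -> illegal

Answer: (0,0) (0,4) (3,1) (4,2) (5,3)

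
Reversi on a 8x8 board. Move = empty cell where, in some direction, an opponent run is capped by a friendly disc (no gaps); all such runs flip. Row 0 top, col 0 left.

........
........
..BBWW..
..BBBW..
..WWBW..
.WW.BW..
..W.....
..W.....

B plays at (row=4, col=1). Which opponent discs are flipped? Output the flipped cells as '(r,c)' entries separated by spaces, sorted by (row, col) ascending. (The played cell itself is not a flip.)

Answer: (4,2) (4,3)

Derivation:
Dir NW: first cell '.' (not opp) -> no flip
Dir N: first cell '.' (not opp) -> no flip
Dir NE: first cell 'B' (not opp) -> no flip
Dir W: first cell '.' (not opp) -> no flip
Dir E: opp run (4,2) (4,3) capped by B -> flip
Dir SW: first cell '.' (not opp) -> no flip
Dir S: opp run (5,1), next='.' -> no flip
Dir SE: opp run (5,2), next='.' -> no flip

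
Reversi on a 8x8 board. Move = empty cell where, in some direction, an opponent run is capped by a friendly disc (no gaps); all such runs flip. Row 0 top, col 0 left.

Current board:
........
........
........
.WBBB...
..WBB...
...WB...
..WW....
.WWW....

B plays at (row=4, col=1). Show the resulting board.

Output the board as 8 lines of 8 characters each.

Answer: ........
........
........
.WBBB...
.BBBB...
...WB...
..WW....
.WWW....

Derivation:
Place B at (4,1); scan 8 dirs for brackets.
Dir NW: first cell '.' (not opp) -> no flip
Dir N: opp run (3,1), next='.' -> no flip
Dir NE: first cell 'B' (not opp) -> no flip
Dir W: first cell '.' (not opp) -> no flip
Dir E: opp run (4,2) capped by B -> flip
Dir SW: first cell '.' (not opp) -> no flip
Dir S: first cell '.' (not opp) -> no flip
Dir SE: first cell '.' (not opp) -> no flip
All flips: (4,2)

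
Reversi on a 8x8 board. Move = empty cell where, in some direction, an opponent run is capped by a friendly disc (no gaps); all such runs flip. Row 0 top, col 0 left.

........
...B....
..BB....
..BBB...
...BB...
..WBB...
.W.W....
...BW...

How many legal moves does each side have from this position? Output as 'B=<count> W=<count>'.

Answer: B=4 W=5

Derivation:
-- B to move --
(4,1): no bracket -> illegal
(4,2): no bracket -> illegal
(5,0): no bracket -> illegal
(5,1): flips 1 -> legal
(6,0): no bracket -> illegal
(6,2): no bracket -> illegal
(6,4): no bracket -> illegal
(6,5): no bracket -> illegal
(7,0): flips 2 -> legal
(7,1): no bracket -> illegal
(7,2): flips 1 -> legal
(7,5): flips 1 -> legal
B mobility = 4
-- W to move --
(0,2): no bracket -> illegal
(0,3): flips 5 -> legal
(0,4): no bracket -> illegal
(1,1): no bracket -> illegal
(1,2): no bracket -> illegal
(1,4): no bracket -> illegal
(2,1): no bracket -> illegal
(2,4): no bracket -> illegal
(2,5): flips 2 -> legal
(3,1): no bracket -> illegal
(3,5): no bracket -> illegal
(4,1): no bracket -> illegal
(4,2): no bracket -> illegal
(4,5): flips 1 -> legal
(5,5): flips 2 -> legal
(6,2): no bracket -> illegal
(6,4): no bracket -> illegal
(6,5): no bracket -> illegal
(7,2): flips 1 -> legal
W mobility = 5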